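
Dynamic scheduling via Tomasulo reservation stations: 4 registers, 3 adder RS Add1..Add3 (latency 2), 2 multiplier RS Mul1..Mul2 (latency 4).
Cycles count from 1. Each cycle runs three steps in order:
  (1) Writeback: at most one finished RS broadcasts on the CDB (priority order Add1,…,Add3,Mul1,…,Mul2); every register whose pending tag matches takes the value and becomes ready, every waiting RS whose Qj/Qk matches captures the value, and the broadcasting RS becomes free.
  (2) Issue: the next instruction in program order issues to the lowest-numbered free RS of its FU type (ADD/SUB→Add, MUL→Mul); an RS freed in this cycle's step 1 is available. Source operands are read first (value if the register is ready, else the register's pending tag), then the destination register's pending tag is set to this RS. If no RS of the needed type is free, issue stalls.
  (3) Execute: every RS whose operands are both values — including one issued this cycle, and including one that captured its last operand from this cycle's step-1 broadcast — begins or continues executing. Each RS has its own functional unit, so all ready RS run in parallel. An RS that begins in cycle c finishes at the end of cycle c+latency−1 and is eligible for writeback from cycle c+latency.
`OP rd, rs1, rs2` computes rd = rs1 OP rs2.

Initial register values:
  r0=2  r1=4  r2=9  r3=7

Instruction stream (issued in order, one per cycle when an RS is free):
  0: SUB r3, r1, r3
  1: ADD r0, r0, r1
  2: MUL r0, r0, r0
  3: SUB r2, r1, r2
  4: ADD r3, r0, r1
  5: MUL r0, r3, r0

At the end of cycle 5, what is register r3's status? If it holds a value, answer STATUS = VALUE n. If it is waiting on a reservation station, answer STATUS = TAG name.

STATUS = TAG Add2

cycle 1: issue SUB r3<-Add1 // r0:2,r1:4,r2:9,r3:Add1
cycle 2: issue ADD r0<-Add2 // r0:Add2,r1:4,r2:9,r3:Add1
cycle 3: CDB Add1=-3; issue MUL r0<-Mul1 // r0:Mul1,r1:4,r2:9,r3:-3
cycle 4: CDB Add2=6; issue SUB r2<-Add1 // r0:Mul1,r1:4,r2:Add1,r3:-3
cycle 5: issue ADD r3<-Add2 // r0:Mul1,r1:4,r2:Add1,r3:Add2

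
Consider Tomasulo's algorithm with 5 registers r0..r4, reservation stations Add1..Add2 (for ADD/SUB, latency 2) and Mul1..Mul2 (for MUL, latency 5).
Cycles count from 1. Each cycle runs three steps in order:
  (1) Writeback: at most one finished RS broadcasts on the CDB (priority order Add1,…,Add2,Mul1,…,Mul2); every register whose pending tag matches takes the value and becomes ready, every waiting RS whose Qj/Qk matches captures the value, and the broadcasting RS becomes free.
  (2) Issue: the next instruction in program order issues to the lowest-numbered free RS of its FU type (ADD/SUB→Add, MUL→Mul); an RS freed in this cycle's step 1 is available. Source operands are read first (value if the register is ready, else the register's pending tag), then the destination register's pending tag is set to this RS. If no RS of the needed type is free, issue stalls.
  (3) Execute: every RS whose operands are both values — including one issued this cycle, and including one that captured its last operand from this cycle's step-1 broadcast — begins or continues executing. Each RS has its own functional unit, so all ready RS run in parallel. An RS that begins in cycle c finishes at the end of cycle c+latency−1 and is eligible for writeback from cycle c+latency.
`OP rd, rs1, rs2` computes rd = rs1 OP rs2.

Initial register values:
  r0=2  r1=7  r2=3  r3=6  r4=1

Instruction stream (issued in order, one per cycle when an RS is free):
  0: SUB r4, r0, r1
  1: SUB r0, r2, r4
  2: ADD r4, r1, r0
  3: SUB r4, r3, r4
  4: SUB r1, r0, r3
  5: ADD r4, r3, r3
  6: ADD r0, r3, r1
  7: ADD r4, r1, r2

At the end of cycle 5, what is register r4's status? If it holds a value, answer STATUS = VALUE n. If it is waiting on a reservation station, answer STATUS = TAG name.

c1: issue SUB r4<-Add1 | r0:2,r1:7,r2:3,r3:6,r4:Add1
c2: issue SUB r0<-Add2 | r0:Add2,r1:7,r2:3,r3:6,r4:Add1
c3: CDB Add1=-5; issue ADD r4<-Add1 | r0:Add2,r1:7,r2:3,r3:6,r4:Add1
c4: stall | r0:Add2,r1:7,r2:3,r3:6,r4:Add1
c5: CDB Add2=8; issue SUB r4<-Add2 | r0:8,r1:7,r2:3,r3:6,r4:Add2

STATUS = TAG Add2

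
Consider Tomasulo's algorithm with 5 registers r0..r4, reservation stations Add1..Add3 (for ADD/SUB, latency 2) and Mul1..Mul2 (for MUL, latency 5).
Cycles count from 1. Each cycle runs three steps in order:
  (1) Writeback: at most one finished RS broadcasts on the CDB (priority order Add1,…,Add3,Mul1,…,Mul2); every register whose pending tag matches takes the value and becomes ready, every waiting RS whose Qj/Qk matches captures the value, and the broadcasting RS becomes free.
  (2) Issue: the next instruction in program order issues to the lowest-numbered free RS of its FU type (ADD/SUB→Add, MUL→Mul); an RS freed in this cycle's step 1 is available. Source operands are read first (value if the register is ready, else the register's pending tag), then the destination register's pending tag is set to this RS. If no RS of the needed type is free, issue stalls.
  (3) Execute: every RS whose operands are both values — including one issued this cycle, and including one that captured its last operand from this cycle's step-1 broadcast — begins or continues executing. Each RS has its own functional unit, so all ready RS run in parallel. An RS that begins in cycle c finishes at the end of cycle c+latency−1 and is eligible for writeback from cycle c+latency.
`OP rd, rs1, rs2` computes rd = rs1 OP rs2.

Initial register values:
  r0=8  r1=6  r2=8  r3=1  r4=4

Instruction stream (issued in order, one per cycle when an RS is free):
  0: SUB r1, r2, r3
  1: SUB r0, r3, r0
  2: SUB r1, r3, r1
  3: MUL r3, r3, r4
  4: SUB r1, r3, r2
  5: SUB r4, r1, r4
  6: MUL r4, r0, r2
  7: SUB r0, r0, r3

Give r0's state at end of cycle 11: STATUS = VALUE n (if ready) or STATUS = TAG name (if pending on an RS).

STATUS = TAG Add3

  c1: issue SUB r1<-Add1  regs: r0:8,r1:Add1,r2:8,r3:1,r4:4
  c2: issue SUB r0<-Add2  regs: r0:Add2,r1:Add1,r2:8,r3:1,r4:4
  c3: CDB Add1=7; issue SUB r1<-Add1  regs: r0:Add2,r1:Add1,r2:8,r3:1,r4:4
  c4: CDB Add2=-7; issue MUL r3<-Mul1  regs: r0:-7,r1:Add1,r2:8,r3:Mul1,r4:4
  c5: CDB Add1=-6; issue SUB r1<-Add1  regs: r0:-7,r1:Add1,r2:8,r3:Mul1,r4:4
  c6: issue SUB r4<-Add2  regs: r0:-7,r1:Add1,r2:8,r3:Mul1,r4:Add2
  c7: issue MUL r4<-Mul2  regs: r0:-7,r1:Add1,r2:8,r3:Mul1,r4:Mul2
  c8: issue SUB r0<-Add3  regs: r0:Add3,r1:Add1,r2:8,r3:Mul1,r4:Mul2
  c9: CDB Mul1=4  regs: r0:Add3,r1:Add1,r2:8,r3:4,r4:Mul2
  c10: -  regs: r0:Add3,r1:Add1,r2:8,r3:4,r4:Mul2
  c11: CDB Add1=-4  regs: r0:Add3,r1:-4,r2:8,r3:4,r4:Mul2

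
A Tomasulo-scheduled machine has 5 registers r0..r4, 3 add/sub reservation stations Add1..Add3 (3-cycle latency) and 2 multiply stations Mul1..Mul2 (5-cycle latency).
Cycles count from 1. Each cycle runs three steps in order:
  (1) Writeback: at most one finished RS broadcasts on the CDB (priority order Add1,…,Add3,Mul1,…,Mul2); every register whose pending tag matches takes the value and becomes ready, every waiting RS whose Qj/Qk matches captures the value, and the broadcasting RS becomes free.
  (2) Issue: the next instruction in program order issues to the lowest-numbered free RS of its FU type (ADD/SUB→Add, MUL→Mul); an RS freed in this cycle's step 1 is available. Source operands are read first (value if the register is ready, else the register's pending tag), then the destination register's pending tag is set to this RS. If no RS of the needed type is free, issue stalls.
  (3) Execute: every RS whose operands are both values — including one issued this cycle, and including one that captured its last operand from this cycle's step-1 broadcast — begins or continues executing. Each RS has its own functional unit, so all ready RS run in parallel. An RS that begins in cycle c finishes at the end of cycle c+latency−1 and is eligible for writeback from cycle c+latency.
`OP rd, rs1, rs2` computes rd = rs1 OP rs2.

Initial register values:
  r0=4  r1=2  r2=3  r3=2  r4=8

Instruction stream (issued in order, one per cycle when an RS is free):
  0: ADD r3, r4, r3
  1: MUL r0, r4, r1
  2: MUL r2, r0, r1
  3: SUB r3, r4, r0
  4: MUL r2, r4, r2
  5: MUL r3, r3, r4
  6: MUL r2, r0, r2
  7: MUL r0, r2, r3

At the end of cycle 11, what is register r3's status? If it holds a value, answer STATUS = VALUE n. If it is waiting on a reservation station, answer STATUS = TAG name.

STATUS = VALUE -8

cycle 1: issue ADD r3<-Add1 // r0:4,r1:2,r2:3,r3:Add1,r4:8
cycle 2: issue MUL r0<-Mul1 // r0:Mul1,r1:2,r2:3,r3:Add1,r4:8
cycle 3: issue MUL r2<-Mul2 // r0:Mul1,r1:2,r2:Mul2,r3:Add1,r4:8
cycle 4: CDB Add1=10; issue SUB r3<-Add1 // r0:Mul1,r1:2,r2:Mul2,r3:Add1,r4:8
cycle 5: stall // r0:Mul1,r1:2,r2:Mul2,r3:Add1,r4:8
cycle 6: stall // r0:Mul1,r1:2,r2:Mul2,r3:Add1,r4:8
cycle 7: CDB Mul1=16; issue MUL r2<-Mul1 // r0:16,r1:2,r2:Mul1,r3:Add1,r4:8
cycle 8: stall // r0:16,r1:2,r2:Mul1,r3:Add1,r4:8
cycle 9: stall // r0:16,r1:2,r2:Mul1,r3:Add1,r4:8
cycle 10: CDB Add1=-8; stall // r0:16,r1:2,r2:Mul1,r3:-8,r4:8
cycle 11: stall // r0:16,r1:2,r2:Mul1,r3:-8,r4:8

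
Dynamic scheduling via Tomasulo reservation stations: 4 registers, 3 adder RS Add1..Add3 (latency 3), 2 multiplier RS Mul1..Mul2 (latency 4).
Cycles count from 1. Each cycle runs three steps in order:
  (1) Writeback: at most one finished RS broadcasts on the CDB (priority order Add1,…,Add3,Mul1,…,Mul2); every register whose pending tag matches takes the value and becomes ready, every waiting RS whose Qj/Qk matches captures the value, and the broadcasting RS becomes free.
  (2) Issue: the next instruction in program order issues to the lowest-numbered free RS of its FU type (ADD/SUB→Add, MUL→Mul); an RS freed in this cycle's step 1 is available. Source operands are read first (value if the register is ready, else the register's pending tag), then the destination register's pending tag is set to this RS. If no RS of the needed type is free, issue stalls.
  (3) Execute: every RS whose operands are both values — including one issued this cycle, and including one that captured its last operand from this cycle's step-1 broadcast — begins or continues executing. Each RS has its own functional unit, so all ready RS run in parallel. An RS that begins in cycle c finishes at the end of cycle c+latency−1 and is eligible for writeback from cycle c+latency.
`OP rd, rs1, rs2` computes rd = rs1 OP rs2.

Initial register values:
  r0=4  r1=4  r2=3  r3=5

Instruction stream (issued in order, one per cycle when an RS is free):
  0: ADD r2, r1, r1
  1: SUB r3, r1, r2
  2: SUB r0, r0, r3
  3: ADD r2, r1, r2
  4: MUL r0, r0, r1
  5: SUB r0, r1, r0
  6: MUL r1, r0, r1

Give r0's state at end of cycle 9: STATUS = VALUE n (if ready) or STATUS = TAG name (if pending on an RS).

STATUS = TAG Add1

  c1: issue ADD r2<-Add1  regs: r0:4,r1:4,r2:Add1,r3:5
  c2: issue SUB r3<-Add2  regs: r0:4,r1:4,r2:Add1,r3:Add2
  c3: issue SUB r0<-Add3  regs: r0:Add3,r1:4,r2:Add1,r3:Add2
  c4: CDB Add1=8; issue ADD r2<-Add1  regs: r0:Add3,r1:4,r2:Add1,r3:Add2
  c5: issue MUL r0<-Mul1  regs: r0:Mul1,r1:4,r2:Add1,r3:Add2
  c6: stall  regs: r0:Mul1,r1:4,r2:Add1,r3:Add2
  c7: CDB Add1=12; issue SUB r0<-Add1  regs: r0:Add1,r1:4,r2:12,r3:Add2
  c8: CDB Add2=-4; issue MUL r1<-Mul2  regs: r0:Add1,r1:Mul2,r2:12,r3:-4
  c9: -  regs: r0:Add1,r1:Mul2,r2:12,r3:-4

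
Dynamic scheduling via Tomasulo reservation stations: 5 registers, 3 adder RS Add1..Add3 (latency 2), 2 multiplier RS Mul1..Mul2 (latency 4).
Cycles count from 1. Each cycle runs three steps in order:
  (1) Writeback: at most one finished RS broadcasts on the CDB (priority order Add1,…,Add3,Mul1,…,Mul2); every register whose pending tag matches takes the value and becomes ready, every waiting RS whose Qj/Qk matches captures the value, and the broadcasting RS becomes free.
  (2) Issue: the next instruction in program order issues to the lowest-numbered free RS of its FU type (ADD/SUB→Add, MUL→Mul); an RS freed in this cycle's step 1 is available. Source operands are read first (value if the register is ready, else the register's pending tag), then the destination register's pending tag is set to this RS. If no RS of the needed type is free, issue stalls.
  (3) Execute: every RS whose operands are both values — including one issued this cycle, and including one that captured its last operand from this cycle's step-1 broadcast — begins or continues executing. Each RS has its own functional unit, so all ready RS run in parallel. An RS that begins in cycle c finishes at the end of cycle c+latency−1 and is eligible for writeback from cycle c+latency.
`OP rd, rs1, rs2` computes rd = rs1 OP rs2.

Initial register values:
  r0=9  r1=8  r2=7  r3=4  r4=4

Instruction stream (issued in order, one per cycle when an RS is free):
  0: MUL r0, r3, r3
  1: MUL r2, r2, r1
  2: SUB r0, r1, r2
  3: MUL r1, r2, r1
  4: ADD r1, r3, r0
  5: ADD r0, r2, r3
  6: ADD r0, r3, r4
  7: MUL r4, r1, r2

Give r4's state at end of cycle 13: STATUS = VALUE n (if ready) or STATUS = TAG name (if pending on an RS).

cycle 1: issue MUL r0<-Mul1 // r0:Mul1,r1:8,r2:7,r3:4,r4:4
cycle 2: issue MUL r2<-Mul2 // r0:Mul1,r1:8,r2:Mul2,r3:4,r4:4
cycle 3: issue SUB r0<-Add1 // r0:Add1,r1:8,r2:Mul2,r3:4,r4:4
cycle 4: stall // r0:Add1,r1:8,r2:Mul2,r3:4,r4:4
cycle 5: CDB Mul1=16; issue MUL r1<-Mul1 // r0:Add1,r1:Mul1,r2:Mul2,r3:4,r4:4
cycle 6: CDB Mul2=56; issue ADD r1<-Add2 // r0:Add1,r1:Add2,r2:56,r3:4,r4:4
cycle 7: issue ADD r0<-Add3 // r0:Add3,r1:Add2,r2:56,r3:4,r4:4
cycle 8: CDB Add1=-48; issue ADD r0<-Add1 // r0:Add1,r1:Add2,r2:56,r3:4,r4:4
cycle 9: CDB Add3=60; issue MUL r4<-Mul2 // r0:Add1,r1:Add2,r2:56,r3:4,r4:Mul2
cycle 10: CDB Add1=8 // r0:8,r1:Add2,r2:56,r3:4,r4:Mul2
cycle 11: CDB Add2=-44 // r0:8,r1:-44,r2:56,r3:4,r4:Mul2
cycle 12: CDB Mul1=448 // r0:8,r1:-44,r2:56,r3:4,r4:Mul2
cycle 13: - // r0:8,r1:-44,r2:56,r3:4,r4:Mul2

STATUS = TAG Mul2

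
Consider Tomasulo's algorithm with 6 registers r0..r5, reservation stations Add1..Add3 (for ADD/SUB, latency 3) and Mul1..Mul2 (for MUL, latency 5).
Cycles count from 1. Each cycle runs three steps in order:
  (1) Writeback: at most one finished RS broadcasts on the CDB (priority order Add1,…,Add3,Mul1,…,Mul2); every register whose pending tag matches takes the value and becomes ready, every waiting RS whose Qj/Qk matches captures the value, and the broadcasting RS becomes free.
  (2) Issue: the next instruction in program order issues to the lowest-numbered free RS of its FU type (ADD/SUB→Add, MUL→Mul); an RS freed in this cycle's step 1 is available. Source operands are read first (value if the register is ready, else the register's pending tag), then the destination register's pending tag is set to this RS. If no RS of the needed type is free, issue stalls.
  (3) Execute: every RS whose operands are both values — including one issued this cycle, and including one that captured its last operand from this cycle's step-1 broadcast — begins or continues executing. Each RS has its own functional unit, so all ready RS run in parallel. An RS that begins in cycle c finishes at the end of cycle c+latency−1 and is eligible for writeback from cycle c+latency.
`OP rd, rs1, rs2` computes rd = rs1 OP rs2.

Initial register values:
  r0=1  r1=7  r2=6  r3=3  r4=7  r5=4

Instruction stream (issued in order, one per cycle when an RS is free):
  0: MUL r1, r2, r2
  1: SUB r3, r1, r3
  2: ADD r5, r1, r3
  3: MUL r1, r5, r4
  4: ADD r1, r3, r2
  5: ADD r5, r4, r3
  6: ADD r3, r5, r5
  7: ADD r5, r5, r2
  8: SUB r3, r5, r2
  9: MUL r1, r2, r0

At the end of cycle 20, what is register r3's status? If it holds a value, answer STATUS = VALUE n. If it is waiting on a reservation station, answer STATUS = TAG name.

STATUS = VALUE 40

cycle 1: issue MUL r1<-Mul1 // r0:1,r1:Mul1,r2:6,r3:3,r4:7,r5:4
cycle 2: issue SUB r3<-Add1 // r0:1,r1:Mul1,r2:6,r3:Add1,r4:7,r5:4
cycle 3: issue ADD r5<-Add2 // r0:1,r1:Mul1,r2:6,r3:Add1,r4:7,r5:Add2
cycle 4: issue MUL r1<-Mul2 // r0:1,r1:Mul2,r2:6,r3:Add1,r4:7,r5:Add2
cycle 5: issue ADD r1<-Add3 // r0:1,r1:Add3,r2:6,r3:Add1,r4:7,r5:Add2
cycle 6: CDB Mul1=36; stall // r0:1,r1:Add3,r2:6,r3:Add1,r4:7,r5:Add2
cycle 7: stall // r0:1,r1:Add3,r2:6,r3:Add1,r4:7,r5:Add2
cycle 8: stall // r0:1,r1:Add3,r2:6,r3:Add1,r4:7,r5:Add2
cycle 9: CDB Add1=33; issue ADD r5<-Add1 // r0:1,r1:Add3,r2:6,r3:33,r4:7,r5:Add1
cycle 10: stall // r0:1,r1:Add3,r2:6,r3:33,r4:7,r5:Add1
cycle 11: stall // r0:1,r1:Add3,r2:6,r3:33,r4:7,r5:Add1
cycle 12: CDB Add1=40; issue ADD r3<-Add1 // r0:1,r1:Add3,r2:6,r3:Add1,r4:7,r5:40
cycle 13: CDB Add2=69; issue ADD r5<-Add2 // r0:1,r1:Add3,r2:6,r3:Add1,r4:7,r5:Add2
cycle 14: CDB Add3=39; issue SUB r3<-Add3 // r0:1,r1:39,r2:6,r3:Add3,r4:7,r5:Add2
cycle 15: CDB Add1=80; issue MUL r1<-Mul1 // r0:1,r1:Mul1,r2:6,r3:Add3,r4:7,r5:Add2
cycle 16: CDB Add2=46 // r0:1,r1:Mul1,r2:6,r3:Add3,r4:7,r5:46
cycle 17: - // r0:1,r1:Mul1,r2:6,r3:Add3,r4:7,r5:46
cycle 18: CDB Mul2=483 // r0:1,r1:Mul1,r2:6,r3:Add3,r4:7,r5:46
cycle 19: CDB Add3=40 // r0:1,r1:Mul1,r2:6,r3:40,r4:7,r5:46
cycle 20: CDB Mul1=6 // r0:1,r1:6,r2:6,r3:40,r4:7,r5:46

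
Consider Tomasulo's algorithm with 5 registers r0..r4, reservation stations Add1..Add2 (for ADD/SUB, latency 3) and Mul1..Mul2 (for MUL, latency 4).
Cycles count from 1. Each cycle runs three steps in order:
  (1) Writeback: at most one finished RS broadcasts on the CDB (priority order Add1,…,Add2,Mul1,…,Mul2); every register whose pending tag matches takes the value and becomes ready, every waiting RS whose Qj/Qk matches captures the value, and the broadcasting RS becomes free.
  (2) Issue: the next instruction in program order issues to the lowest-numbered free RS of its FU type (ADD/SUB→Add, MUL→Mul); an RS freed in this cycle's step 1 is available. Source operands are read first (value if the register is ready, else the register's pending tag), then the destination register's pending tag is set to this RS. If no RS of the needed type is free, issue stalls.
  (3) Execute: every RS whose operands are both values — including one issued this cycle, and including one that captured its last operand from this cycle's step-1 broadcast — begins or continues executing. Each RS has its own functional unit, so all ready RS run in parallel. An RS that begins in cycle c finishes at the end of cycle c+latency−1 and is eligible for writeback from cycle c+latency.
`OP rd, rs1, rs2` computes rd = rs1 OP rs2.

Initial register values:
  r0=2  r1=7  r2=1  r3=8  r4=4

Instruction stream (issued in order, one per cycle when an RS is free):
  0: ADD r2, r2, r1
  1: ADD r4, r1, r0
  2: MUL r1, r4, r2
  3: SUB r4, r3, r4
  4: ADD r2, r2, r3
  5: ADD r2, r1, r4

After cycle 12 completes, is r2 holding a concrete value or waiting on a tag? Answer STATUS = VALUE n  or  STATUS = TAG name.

STATUS = TAG Add1

cycle 1: issue ADD r2<-Add1 // r0:2,r1:7,r2:Add1,r3:8,r4:4
cycle 2: issue ADD r4<-Add2 // r0:2,r1:7,r2:Add1,r3:8,r4:Add2
cycle 3: issue MUL r1<-Mul1 // r0:2,r1:Mul1,r2:Add1,r3:8,r4:Add2
cycle 4: CDB Add1=8; issue SUB r4<-Add1 // r0:2,r1:Mul1,r2:8,r3:8,r4:Add1
cycle 5: CDB Add2=9; issue ADD r2<-Add2 // r0:2,r1:Mul1,r2:Add2,r3:8,r4:Add1
cycle 6: stall // r0:2,r1:Mul1,r2:Add2,r3:8,r4:Add1
cycle 7: stall // r0:2,r1:Mul1,r2:Add2,r3:8,r4:Add1
cycle 8: CDB Add1=-1; issue ADD r2<-Add1 // r0:2,r1:Mul1,r2:Add1,r3:8,r4:-1
cycle 9: CDB Add2=16 // r0:2,r1:Mul1,r2:Add1,r3:8,r4:-1
cycle 10: CDB Mul1=72 // r0:2,r1:72,r2:Add1,r3:8,r4:-1
cycle 11: - // r0:2,r1:72,r2:Add1,r3:8,r4:-1
cycle 12: - // r0:2,r1:72,r2:Add1,r3:8,r4:-1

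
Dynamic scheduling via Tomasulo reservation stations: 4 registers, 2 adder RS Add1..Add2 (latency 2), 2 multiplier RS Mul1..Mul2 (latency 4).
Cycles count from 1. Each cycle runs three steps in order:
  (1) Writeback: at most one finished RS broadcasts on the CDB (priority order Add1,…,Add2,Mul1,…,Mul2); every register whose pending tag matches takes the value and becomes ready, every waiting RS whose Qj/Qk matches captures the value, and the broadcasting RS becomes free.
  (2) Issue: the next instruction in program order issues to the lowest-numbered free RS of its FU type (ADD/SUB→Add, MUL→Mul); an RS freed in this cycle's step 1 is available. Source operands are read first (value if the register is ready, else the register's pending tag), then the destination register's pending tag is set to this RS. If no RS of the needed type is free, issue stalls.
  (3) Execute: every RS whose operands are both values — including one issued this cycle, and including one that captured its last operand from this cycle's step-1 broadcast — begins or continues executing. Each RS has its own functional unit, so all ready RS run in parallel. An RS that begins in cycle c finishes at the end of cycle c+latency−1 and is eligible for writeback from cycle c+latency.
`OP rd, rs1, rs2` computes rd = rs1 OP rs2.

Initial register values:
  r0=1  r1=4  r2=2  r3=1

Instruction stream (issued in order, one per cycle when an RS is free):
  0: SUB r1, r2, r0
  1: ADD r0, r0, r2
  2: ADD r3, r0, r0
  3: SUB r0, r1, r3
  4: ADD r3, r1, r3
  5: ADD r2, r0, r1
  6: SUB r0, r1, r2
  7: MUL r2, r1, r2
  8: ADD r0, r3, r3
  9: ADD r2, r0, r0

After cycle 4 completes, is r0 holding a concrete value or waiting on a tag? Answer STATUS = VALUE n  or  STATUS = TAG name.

STATUS = TAG Add2

  c1: issue SUB r1<-Add1  regs: r0:1,r1:Add1,r2:2,r3:1
  c2: issue ADD r0<-Add2  regs: r0:Add2,r1:Add1,r2:2,r3:1
  c3: CDB Add1=1; issue ADD r3<-Add1  regs: r0:Add2,r1:1,r2:2,r3:Add1
  c4: CDB Add2=3; issue SUB r0<-Add2  regs: r0:Add2,r1:1,r2:2,r3:Add1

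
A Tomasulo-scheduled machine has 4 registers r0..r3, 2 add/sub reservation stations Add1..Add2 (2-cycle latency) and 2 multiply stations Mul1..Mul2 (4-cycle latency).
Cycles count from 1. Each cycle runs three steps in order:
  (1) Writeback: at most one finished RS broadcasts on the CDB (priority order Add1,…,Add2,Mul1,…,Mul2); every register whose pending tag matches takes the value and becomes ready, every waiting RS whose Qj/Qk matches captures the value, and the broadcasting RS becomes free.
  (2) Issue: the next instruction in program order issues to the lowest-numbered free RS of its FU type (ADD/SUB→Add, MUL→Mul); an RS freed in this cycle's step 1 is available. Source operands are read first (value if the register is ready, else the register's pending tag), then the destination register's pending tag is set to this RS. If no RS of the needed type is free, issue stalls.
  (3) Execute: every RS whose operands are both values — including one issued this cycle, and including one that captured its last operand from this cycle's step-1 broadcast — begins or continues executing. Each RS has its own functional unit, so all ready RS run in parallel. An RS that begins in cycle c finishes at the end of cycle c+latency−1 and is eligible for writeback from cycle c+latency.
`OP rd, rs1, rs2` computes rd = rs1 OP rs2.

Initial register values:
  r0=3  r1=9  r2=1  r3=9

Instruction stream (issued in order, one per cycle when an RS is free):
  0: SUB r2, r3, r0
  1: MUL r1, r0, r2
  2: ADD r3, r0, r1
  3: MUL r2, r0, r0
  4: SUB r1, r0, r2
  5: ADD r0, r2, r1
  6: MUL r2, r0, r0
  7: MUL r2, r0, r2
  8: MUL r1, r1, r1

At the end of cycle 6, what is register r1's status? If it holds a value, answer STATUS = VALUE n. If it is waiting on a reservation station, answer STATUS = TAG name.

STATUS = TAG Add2

  c1: issue SUB r2<-Add1  regs: r0:3,r1:9,r2:Add1,r3:9
  c2: issue MUL r1<-Mul1  regs: r0:3,r1:Mul1,r2:Add1,r3:9
  c3: CDB Add1=6; issue ADD r3<-Add1  regs: r0:3,r1:Mul1,r2:6,r3:Add1
  c4: issue MUL r2<-Mul2  regs: r0:3,r1:Mul1,r2:Mul2,r3:Add1
  c5: issue SUB r1<-Add2  regs: r0:3,r1:Add2,r2:Mul2,r3:Add1
  c6: stall  regs: r0:3,r1:Add2,r2:Mul2,r3:Add1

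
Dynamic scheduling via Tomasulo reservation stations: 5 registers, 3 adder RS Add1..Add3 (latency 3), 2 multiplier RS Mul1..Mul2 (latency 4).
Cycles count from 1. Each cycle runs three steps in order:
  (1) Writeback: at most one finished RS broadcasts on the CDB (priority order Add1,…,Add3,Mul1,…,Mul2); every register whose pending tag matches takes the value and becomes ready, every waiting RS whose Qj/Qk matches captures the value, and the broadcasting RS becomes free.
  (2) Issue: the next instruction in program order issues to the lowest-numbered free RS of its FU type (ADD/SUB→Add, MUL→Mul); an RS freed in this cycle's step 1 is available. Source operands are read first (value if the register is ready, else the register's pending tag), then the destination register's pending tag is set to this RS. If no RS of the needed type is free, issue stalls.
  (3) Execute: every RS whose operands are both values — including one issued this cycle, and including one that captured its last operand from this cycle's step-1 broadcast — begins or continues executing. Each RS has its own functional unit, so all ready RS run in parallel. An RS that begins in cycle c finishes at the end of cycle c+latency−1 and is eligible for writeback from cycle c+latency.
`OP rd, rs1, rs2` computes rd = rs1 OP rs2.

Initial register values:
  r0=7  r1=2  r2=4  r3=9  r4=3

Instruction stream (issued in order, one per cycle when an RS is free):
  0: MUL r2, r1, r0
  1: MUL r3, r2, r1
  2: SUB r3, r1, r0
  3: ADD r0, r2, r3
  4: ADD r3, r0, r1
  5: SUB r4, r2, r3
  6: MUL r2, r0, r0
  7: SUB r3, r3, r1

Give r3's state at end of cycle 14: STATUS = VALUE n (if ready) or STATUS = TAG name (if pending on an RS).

STATUS = TAG Add2

cycle 1: issue MUL r2<-Mul1 // r0:7,r1:2,r2:Mul1,r3:9,r4:3
cycle 2: issue MUL r3<-Mul2 // r0:7,r1:2,r2:Mul1,r3:Mul2,r4:3
cycle 3: issue SUB r3<-Add1 // r0:7,r1:2,r2:Mul1,r3:Add1,r4:3
cycle 4: issue ADD r0<-Add2 // r0:Add2,r1:2,r2:Mul1,r3:Add1,r4:3
cycle 5: CDB Mul1=14; issue ADD r3<-Add3 // r0:Add2,r1:2,r2:14,r3:Add3,r4:3
cycle 6: CDB Add1=-5; issue SUB r4<-Add1 // r0:Add2,r1:2,r2:14,r3:Add3,r4:Add1
cycle 7: issue MUL r2<-Mul1 // r0:Add2,r1:2,r2:Mul1,r3:Add3,r4:Add1
cycle 8: stall // r0:Add2,r1:2,r2:Mul1,r3:Add3,r4:Add1
cycle 9: CDB Add2=9; issue SUB r3<-Add2 // r0:9,r1:2,r2:Mul1,r3:Add2,r4:Add1
cycle 10: CDB Mul2=28 // r0:9,r1:2,r2:Mul1,r3:Add2,r4:Add1
cycle 11: - // r0:9,r1:2,r2:Mul1,r3:Add2,r4:Add1
cycle 12: CDB Add3=11 // r0:9,r1:2,r2:Mul1,r3:Add2,r4:Add1
cycle 13: CDB Mul1=81 // r0:9,r1:2,r2:81,r3:Add2,r4:Add1
cycle 14: - // r0:9,r1:2,r2:81,r3:Add2,r4:Add1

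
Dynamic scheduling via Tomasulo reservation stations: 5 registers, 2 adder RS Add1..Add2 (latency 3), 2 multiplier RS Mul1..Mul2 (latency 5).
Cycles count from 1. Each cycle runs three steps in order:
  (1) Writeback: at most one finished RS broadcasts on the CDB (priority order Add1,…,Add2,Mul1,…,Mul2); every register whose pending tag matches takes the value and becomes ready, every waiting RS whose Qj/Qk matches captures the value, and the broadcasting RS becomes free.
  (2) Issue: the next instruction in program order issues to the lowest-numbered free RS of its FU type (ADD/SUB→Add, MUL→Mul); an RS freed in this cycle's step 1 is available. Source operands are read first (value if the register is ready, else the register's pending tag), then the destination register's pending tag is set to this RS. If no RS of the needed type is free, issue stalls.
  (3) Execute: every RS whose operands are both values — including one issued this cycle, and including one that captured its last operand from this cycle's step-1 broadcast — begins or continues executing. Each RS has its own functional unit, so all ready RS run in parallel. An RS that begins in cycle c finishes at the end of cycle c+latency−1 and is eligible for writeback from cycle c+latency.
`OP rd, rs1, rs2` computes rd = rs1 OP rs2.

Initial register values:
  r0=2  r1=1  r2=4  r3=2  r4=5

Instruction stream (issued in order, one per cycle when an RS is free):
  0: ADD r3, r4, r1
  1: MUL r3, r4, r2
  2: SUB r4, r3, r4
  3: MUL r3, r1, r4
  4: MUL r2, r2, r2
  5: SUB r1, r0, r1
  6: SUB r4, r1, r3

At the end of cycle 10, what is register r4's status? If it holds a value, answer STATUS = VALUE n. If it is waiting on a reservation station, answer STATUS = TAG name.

cycle 1: issue ADD r3<-Add1 // r0:2,r1:1,r2:4,r3:Add1,r4:5
cycle 2: issue MUL r3<-Mul1 // r0:2,r1:1,r2:4,r3:Mul1,r4:5
cycle 3: issue SUB r4<-Add2 // r0:2,r1:1,r2:4,r3:Mul1,r4:Add2
cycle 4: CDB Add1=6; issue MUL r3<-Mul2 // r0:2,r1:1,r2:4,r3:Mul2,r4:Add2
cycle 5: stall // r0:2,r1:1,r2:4,r3:Mul2,r4:Add2
cycle 6: stall // r0:2,r1:1,r2:4,r3:Mul2,r4:Add2
cycle 7: CDB Mul1=20; issue MUL r2<-Mul1 // r0:2,r1:1,r2:Mul1,r3:Mul2,r4:Add2
cycle 8: issue SUB r1<-Add1 // r0:2,r1:Add1,r2:Mul1,r3:Mul2,r4:Add2
cycle 9: stall // r0:2,r1:Add1,r2:Mul1,r3:Mul2,r4:Add2
cycle 10: CDB Add2=15; issue SUB r4<-Add2 // r0:2,r1:Add1,r2:Mul1,r3:Mul2,r4:Add2

STATUS = TAG Add2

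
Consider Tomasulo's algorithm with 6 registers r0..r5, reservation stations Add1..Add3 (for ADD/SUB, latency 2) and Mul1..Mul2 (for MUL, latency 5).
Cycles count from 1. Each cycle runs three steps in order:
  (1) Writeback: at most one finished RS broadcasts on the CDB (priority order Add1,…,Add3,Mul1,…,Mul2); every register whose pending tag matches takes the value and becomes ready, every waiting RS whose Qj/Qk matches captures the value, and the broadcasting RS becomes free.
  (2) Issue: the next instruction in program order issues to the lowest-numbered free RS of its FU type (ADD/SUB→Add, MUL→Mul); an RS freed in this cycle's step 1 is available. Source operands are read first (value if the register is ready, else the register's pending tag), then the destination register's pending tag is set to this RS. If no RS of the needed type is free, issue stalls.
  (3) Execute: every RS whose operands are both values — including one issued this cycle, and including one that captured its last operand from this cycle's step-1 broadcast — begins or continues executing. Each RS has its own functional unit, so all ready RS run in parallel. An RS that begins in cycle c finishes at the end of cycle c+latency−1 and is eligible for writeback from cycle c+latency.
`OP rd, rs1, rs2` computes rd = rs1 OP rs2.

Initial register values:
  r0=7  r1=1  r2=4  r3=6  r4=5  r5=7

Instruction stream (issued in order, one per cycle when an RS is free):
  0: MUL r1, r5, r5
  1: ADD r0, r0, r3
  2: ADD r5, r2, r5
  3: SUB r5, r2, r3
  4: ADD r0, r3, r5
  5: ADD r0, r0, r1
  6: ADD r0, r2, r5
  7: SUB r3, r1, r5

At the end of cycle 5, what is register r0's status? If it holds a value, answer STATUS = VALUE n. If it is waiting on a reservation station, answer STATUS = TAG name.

STATUS = TAG Add2

cycle 1: issue MUL r1<-Mul1 // r0:7,r1:Mul1,r2:4,r3:6,r4:5,r5:7
cycle 2: issue ADD r0<-Add1 // r0:Add1,r1:Mul1,r2:4,r3:6,r4:5,r5:7
cycle 3: issue ADD r5<-Add2 // r0:Add1,r1:Mul1,r2:4,r3:6,r4:5,r5:Add2
cycle 4: CDB Add1=13; issue SUB r5<-Add1 // r0:13,r1:Mul1,r2:4,r3:6,r4:5,r5:Add1
cycle 5: CDB Add2=11; issue ADD r0<-Add2 // r0:Add2,r1:Mul1,r2:4,r3:6,r4:5,r5:Add1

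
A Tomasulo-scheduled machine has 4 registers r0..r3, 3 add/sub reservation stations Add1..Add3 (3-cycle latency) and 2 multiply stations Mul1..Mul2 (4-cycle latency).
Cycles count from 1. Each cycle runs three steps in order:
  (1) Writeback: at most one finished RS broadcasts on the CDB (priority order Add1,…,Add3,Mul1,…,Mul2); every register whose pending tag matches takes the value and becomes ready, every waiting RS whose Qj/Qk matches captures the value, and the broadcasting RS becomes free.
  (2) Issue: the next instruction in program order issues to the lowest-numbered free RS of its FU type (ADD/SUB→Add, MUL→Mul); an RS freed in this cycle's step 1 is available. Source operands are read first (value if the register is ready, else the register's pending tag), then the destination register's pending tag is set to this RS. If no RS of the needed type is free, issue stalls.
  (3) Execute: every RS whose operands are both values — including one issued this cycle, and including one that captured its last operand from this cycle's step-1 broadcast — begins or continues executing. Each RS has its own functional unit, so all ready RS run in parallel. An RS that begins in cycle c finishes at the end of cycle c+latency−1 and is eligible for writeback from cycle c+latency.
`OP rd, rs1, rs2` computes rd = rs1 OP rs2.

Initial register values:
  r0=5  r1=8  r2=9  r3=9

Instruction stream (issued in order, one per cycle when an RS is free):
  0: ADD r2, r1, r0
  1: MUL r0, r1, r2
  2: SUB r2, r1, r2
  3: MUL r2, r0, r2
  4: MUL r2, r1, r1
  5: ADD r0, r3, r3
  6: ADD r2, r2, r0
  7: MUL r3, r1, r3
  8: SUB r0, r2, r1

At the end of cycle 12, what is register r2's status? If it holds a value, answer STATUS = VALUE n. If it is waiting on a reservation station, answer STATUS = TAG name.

STATUS = TAG Add2

  c1: issue ADD r2<-Add1  regs: r0:5,r1:8,r2:Add1,r3:9
  c2: issue MUL r0<-Mul1  regs: r0:Mul1,r1:8,r2:Add1,r3:9
  c3: issue SUB r2<-Add2  regs: r0:Mul1,r1:8,r2:Add2,r3:9
  c4: CDB Add1=13; issue MUL r2<-Mul2  regs: r0:Mul1,r1:8,r2:Mul2,r3:9
  c5: stall  regs: r0:Mul1,r1:8,r2:Mul2,r3:9
  c6: stall  regs: r0:Mul1,r1:8,r2:Mul2,r3:9
  c7: CDB Add2=-5; stall  regs: r0:Mul1,r1:8,r2:Mul2,r3:9
  c8: CDB Mul1=104; issue MUL r2<-Mul1  regs: r0:104,r1:8,r2:Mul1,r3:9
  c9: issue ADD r0<-Add1  regs: r0:Add1,r1:8,r2:Mul1,r3:9
  c10: issue ADD r2<-Add2  regs: r0:Add1,r1:8,r2:Add2,r3:9
  c11: stall  regs: r0:Add1,r1:8,r2:Add2,r3:9
  c12: CDB Add1=18; stall  regs: r0:18,r1:8,r2:Add2,r3:9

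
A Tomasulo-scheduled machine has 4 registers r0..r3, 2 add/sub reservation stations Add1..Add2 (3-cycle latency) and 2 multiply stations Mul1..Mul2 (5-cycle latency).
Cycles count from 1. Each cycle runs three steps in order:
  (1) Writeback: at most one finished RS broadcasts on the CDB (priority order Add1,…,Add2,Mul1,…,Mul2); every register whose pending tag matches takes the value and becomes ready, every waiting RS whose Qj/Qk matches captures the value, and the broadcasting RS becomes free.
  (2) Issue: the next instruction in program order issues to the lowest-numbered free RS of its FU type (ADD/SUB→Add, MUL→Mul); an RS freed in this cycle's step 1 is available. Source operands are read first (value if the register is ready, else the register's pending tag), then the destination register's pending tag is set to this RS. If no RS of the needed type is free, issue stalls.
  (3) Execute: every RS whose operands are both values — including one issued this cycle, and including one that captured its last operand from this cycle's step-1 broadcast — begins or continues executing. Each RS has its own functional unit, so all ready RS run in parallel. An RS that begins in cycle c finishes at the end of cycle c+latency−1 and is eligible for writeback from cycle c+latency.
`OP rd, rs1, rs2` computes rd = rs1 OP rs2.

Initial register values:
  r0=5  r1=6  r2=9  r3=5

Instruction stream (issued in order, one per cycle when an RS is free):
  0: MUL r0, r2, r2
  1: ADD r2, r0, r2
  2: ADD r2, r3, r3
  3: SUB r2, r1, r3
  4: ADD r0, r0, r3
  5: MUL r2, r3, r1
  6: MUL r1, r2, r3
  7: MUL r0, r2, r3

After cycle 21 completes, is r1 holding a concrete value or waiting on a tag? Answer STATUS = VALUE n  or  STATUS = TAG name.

c1: issue MUL r0<-Mul1 | r0:Mul1,r1:6,r2:9,r3:5
c2: issue ADD r2<-Add1 | r0:Mul1,r1:6,r2:Add1,r3:5
c3: issue ADD r2<-Add2 | r0:Mul1,r1:6,r2:Add2,r3:5
c4: stall | r0:Mul1,r1:6,r2:Add2,r3:5
c5: stall | r0:Mul1,r1:6,r2:Add2,r3:5
c6: CDB Add2=10; issue SUB r2<-Add2 | r0:Mul1,r1:6,r2:Add2,r3:5
c7: CDB Mul1=81; stall | r0:81,r1:6,r2:Add2,r3:5
c8: stall | r0:81,r1:6,r2:Add2,r3:5
c9: CDB Add2=1; issue ADD r0<-Add2 | r0:Add2,r1:6,r2:1,r3:5
c10: CDB Add1=90; issue MUL r2<-Mul1 | r0:Add2,r1:6,r2:Mul1,r3:5
c11: issue MUL r1<-Mul2 | r0:Add2,r1:Mul2,r2:Mul1,r3:5
c12: CDB Add2=86; stall | r0:86,r1:Mul2,r2:Mul1,r3:5
c13: stall | r0:86,r1:Mul2,r2:Mul1,r3:5
c14: stall | r0:86,r1:Mul2,r2:Mul1,r3:5
c15: CDB Mul1=30; issue MUL r0<-Mul1 | r0:Mul1,r1:Mul2,r2:30,r3:5
c16: - | r0:Mul1,r1:Mul2,r2:30,r3:5
c17: - | r0:Mul1,r1:Mul2,r2:30,r3:5
c18: - | r0:Mul1,r1:Mul2,r2:30,r3:5
c19: - | r0:Mul1,r1:Mul2,r2:30,r3:5
c20: CDB Mul1=150 | r0:150,r1:Mul2,r2:30,r3:5
c21: CDB Mul2=150 | r0:150,r1:150,r2:30,r3:5

STATUS = VALUE 150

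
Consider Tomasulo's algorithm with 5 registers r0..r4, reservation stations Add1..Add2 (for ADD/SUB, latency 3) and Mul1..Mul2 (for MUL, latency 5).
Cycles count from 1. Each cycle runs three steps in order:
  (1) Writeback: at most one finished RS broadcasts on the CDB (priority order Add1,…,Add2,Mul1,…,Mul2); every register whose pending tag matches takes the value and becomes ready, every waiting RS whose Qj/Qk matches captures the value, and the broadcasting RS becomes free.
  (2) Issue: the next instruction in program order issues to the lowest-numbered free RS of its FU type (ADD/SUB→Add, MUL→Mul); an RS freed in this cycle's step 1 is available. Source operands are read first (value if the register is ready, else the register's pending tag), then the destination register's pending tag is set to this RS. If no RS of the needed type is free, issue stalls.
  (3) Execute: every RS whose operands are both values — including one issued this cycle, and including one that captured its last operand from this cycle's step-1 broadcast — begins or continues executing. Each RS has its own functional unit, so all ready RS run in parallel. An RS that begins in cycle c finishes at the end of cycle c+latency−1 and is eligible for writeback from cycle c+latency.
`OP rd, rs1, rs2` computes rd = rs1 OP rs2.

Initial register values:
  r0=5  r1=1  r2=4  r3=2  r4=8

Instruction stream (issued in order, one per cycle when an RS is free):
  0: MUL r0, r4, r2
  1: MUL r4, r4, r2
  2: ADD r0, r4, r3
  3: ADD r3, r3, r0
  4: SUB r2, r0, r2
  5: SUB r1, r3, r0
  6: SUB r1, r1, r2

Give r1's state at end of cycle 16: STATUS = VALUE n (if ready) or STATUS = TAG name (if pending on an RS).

cycle 1: issue MUL r0<-Mul1 // r0:Mul1,r1:1,r2:4,r3:2,r4:8
cycle 2: issue MUL r4<-Mul2 // r0:Mul1,r1:1,r2:4,r3:2,r4:Mul2
cycle 3: issue ADD r0<-Add1 // r0:Add1,r1:1,r2:4,r3:2,r4:Mul2
cycle 4: issue ADD r3<-Add2 // r0:Add1,r1:1,r2:4,r3:Add2,r4:Mul2
cycle 5: stall // r0:Add1,r1:1,r2:4,r3:Add2,r4:Mul2
cycle 6: CDB Mul1=32; stall // r0:Add1,r1:1,r2:4,r3:Add2,r4:Mul2
cycle 7: CDB Mul2=32; stall // r0:Add1,r1:1,r2:4,r3:Add2,r4:32
cycle 8: stall // r0:Add1,r1:1,r2:4,r3:Add2,r4:32
cycle 9: stall // r0:Add1,r1:1,r2:4,r3:Add2,r4:32
cycle 10: CDB Add1=34; issue SUB r2<-Add1 // r0:34,r1:1,r2:Add1,r3:Add2,r4:32
cycle 11: stall // r0:34,r1:1,r2:Add1,r3:Add2,r4:32
cycle 12: stall // r0:34,r1:1,r2:Add1,r3:Add2,r4:32
cycle 13: CDB Add1=30; issue SUB r1<-Add1 // r0:34,r1:Add1,r2:30,r3:Add2,r4:32
cycle 14: CDB Add2=36; issue SUB r1<-Add2 // r0:34,r1:Add2,r2:30,r3:36,r4:32
cycle 15: - // r0:34,r1:Add2,r2:30,r3:36,r4:32
cycle 16: - // r0:34,r1:Add2,r2:30,r3:36,r4:32

STATUS = TAG Add2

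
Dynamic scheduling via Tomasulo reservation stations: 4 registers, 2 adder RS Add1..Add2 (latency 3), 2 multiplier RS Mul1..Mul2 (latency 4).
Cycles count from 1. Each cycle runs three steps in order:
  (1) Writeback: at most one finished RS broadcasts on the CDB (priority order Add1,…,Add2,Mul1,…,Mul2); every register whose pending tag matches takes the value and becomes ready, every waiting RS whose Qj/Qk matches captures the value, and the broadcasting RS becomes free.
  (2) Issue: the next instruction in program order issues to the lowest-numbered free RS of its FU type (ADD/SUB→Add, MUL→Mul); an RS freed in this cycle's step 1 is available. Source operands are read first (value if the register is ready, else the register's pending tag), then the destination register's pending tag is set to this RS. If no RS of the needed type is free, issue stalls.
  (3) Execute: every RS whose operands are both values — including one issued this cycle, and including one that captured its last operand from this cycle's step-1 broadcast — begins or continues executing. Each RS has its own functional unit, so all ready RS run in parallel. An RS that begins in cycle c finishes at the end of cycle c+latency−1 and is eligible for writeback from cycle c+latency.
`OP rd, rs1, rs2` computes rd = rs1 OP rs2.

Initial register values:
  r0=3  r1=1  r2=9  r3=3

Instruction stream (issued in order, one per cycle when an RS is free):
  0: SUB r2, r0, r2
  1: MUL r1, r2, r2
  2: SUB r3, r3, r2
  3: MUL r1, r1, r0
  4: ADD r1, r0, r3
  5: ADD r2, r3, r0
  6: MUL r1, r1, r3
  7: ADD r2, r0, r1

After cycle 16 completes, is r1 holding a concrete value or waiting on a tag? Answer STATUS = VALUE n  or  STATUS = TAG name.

  c1: issue SUB r2<-Add1  regs: r0:3,r1:1,r2:Add1,r3:3
  c2: issue MUL r1<-Mul1  regs: r0:3,r1:Mul1,r2:Add1,r3:3
  c3: issue SUB r3<-Add2  regs: r0:3,r1:Mul1,r2:Add1,r3:Add2
  c4: CDB Add1=-6; issue MUL r1<-Mul2  regs: r0:3,r1:Mul2,r2:-6,r3:Add2
  c5: issue ADD r1<-Add1  regs: r0:3,r1:Add1,r2:-6,r3:Add2
  c6: stall  regs: r0:3,r1:Add1,r2:-6,r3:Add2
  c7: CDB Add2=9; issue ADD r2<-Add2  regs: r0:3,r1:Add1,r2:Add2,r3:9
  c8: CDB Mul1=36; issue MUL r1<-Mul1  regs: r0:3,r1:Mul1,r2:Add2,r3:9
  c9: stall  regs: r0:3,r1:Mul1,r2:Add2,r3:9
  c10: CDB Add1=12; issue ADD r2<-Add1  regs: r0:3,r1:Mul1,r2:Add1,r3:9
  c11: CDB Add2=12  regs: r0:3,r1:Mul1,r2:Add1,r3:9
  c12: CDB Mul2=108  regs: r0:3,r1:Mul1,r2:Add1,r3:9
  c13: -  regs: r0:3,r1:Mul1,r2:Add1,r3:9
  c14: CDB Mul1=108  regs: r0:3,r1:108,r2:Add1,r3:9
  c15: -  regs: r0:3,r1:108,r2:Add1,r3:9
  c16: -  regs: r0:3,r1:108,r2:Add1,r3:9

STATUS = VALUE 108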